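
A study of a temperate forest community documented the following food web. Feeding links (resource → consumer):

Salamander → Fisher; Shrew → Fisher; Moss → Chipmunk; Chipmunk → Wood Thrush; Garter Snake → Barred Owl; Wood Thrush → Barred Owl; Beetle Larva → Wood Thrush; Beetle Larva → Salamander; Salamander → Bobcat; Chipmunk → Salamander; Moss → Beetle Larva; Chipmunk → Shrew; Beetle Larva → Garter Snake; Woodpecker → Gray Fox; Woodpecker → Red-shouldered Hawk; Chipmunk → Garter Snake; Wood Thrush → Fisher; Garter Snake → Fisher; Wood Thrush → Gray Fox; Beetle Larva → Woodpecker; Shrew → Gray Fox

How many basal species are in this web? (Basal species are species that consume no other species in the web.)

1

Basal species (no prey listed): Moss.
Count: 1.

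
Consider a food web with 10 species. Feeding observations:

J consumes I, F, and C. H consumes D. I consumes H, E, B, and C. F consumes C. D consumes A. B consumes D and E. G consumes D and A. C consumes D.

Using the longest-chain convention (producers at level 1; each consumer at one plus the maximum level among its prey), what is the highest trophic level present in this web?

5

Producers (level 1): E, A.
A → D → C → I → J gives J level 5.
No species has a prey at level 5, so no species reaches level 6.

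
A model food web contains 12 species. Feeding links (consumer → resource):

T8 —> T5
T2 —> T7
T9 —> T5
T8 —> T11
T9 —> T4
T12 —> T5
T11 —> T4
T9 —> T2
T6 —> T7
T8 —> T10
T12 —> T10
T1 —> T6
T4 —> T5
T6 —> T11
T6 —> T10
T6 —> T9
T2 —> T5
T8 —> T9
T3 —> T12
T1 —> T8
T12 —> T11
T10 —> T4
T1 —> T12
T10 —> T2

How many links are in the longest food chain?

One longest chain: T5 → T4 → T11 → T6 → T1.
It has 5 species and 4 links.

4 links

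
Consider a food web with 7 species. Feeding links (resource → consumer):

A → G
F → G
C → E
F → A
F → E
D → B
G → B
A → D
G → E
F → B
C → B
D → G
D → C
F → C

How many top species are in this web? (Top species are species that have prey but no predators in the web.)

2

Top species (has prey, but nothing eats it): B, E.
Count: 2.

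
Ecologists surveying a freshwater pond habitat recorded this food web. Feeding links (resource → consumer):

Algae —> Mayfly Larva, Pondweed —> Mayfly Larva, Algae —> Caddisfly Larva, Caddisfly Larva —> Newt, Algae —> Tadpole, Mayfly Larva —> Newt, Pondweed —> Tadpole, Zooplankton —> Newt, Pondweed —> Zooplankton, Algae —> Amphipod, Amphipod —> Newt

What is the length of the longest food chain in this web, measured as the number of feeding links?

One longest chain: Pondweed → Zooplankton → Newt.
It has 3 species and 2 links.

2 links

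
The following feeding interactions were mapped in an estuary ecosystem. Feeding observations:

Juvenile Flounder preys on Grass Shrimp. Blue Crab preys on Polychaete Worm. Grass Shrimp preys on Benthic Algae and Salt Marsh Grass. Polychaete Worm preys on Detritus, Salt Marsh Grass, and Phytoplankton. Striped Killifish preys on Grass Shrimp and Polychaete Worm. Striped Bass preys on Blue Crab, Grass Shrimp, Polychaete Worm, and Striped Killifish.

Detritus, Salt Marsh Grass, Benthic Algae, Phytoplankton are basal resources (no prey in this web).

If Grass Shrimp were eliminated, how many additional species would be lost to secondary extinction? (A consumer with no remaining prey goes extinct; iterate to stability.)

1

Remove Grass Shrimp.
Round 1: Juvenile Flounder (all prey gone) → extinct.
No further losses. Total secondary extinctions: 1.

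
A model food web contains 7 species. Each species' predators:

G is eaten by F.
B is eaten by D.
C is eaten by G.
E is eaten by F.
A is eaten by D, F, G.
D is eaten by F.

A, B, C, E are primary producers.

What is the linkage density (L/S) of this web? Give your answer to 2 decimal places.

There are L = 8 links among S = 7 species.
L/S = 8/7 = 1.1429 ≈ 1.14.

L/S = 1.14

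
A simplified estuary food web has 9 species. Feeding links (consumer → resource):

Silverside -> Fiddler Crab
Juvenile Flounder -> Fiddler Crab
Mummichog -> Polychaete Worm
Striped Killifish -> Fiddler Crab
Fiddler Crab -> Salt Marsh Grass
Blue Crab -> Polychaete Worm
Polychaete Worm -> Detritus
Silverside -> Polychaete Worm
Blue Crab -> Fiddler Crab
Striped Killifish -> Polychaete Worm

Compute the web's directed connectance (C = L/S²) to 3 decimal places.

The web has S = 9 species and L = 10 feeding links.
C = L / S² = 10 / 81 = 0.1235 ≈ 0.123.

C = 0.123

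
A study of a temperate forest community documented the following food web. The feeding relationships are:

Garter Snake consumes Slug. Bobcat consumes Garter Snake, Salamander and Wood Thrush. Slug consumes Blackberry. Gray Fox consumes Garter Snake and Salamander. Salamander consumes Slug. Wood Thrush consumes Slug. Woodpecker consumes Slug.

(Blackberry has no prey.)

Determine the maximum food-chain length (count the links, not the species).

3 links

One longest chain: Blackberry → Slug → Salamander → Gray Fox.
It has 4 species and 3 links.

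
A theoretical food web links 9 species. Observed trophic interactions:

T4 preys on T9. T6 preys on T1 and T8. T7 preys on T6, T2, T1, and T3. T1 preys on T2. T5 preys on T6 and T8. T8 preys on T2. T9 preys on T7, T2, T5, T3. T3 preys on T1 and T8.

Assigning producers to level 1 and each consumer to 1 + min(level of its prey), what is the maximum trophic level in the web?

Producers (level 1): T2.
Following each consumer down to its lowest-level prey: T2 → T1 → T3 (levels 1 through 3).
All prey of T3 (T1 2, T8 2) are at level 2 or above, so T3 is at level 1 + 2 = 3.
Every consumer has at least one prey at level 2 or below, so none exceeds level 3.

3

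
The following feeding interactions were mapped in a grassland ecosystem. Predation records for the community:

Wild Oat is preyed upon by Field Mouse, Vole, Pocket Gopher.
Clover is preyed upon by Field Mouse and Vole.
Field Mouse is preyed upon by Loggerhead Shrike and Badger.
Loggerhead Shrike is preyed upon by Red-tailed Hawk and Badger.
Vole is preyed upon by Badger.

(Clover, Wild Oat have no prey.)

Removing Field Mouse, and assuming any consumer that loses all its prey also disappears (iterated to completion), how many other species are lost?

Remove Field Mouse.
Round 1: Loggerhead Shrike (all prey gone) → extinct.
Round 2: Red-tailed Hawk (all prey gone) → extinct.
No further losses. Total secondary extinctions: 2.

2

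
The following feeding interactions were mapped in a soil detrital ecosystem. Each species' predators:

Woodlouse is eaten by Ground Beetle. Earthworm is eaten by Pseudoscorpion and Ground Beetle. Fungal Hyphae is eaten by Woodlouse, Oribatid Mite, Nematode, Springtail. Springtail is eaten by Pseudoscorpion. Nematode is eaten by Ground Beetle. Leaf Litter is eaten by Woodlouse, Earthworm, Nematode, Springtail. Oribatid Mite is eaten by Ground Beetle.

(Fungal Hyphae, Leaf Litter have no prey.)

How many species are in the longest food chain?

3 species

One longest chain: Fungal Hyphae → Springtail → Pseudoscorpion.
It has 3 species and 2 links.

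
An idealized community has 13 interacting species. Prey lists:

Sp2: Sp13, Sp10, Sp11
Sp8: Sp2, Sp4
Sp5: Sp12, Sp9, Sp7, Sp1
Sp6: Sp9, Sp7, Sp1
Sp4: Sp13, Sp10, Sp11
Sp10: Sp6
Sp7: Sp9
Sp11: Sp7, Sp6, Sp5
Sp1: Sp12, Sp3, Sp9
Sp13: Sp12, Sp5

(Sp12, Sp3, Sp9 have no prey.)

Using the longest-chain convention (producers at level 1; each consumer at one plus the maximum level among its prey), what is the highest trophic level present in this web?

Producers (level 1): Sp12, Sp3, Sp9.
Sp9 → Sp7 → Sp6 → Sp10 → Sp2 → Sp8 gives Sp8 level 6.
No species has a prey at level 6, so no species reaches level 7.

6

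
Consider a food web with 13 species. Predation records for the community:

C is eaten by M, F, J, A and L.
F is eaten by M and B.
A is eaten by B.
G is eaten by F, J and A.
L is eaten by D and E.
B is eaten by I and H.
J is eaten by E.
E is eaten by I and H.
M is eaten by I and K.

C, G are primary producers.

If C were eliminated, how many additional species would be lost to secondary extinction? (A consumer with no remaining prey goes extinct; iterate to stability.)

2

Remove C.
Round 1: L (all prey gone) → extinct.
Round 2: D (all prey gone) → extinct.
No further losses. Total secondary extinctions: 2.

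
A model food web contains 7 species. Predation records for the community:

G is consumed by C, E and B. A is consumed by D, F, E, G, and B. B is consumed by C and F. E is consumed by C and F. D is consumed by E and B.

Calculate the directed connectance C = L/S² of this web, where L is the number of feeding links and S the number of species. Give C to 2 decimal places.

C = 0.29

The web has S = 7 species and L = 14 feeding links.
C = L / S² = 14 / 49 = 0.2857 ≈ 0.29.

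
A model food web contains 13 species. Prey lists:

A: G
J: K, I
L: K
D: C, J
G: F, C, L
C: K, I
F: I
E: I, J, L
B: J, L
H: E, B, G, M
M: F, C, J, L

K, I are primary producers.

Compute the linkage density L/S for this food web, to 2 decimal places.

L/S = 1.92

There are L = 25 links among S = 13 species.
L/S = 25/13 = 1.9231 ≈ 1.92.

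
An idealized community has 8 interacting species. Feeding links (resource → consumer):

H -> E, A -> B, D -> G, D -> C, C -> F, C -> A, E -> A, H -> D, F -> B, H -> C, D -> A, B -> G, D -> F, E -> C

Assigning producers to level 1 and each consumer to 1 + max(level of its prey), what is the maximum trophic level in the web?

6

Producers (level 1): H.
H → E → C → F → B → G gives G level 6.
No species has a prey at level 6, so no species reaches level 7.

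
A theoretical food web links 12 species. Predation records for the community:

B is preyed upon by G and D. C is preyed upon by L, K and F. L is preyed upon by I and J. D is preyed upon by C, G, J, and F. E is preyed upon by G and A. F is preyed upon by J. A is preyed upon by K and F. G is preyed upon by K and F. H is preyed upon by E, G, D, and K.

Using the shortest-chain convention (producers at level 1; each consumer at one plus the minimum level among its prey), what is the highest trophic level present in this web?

Producers (level 1): B, H.
Following each consumer down to its lowest-level prey: B → D → C → L → I (levels 1 through 5).
All prey of I (L 4) are at level 4 or above, so I is at level 1 + 4 = 5.
Every consumer has at least one prey at level 4 or below, so none exceeds level 5.

5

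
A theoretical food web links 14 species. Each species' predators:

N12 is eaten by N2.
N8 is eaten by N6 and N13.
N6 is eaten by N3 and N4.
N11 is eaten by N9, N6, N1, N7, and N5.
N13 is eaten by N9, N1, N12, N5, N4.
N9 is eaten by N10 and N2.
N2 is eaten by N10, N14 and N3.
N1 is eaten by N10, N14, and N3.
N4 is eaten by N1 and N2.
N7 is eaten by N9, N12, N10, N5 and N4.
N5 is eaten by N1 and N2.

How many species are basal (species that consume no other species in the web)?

Basal species (no prey listed): N11, N8.
Count: 2.

2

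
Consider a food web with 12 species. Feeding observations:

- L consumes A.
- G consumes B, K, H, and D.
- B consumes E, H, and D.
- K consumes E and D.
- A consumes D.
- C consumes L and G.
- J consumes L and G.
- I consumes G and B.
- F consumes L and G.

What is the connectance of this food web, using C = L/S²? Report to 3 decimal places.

The web has S = 12 species and L = 19 feeding links.
C = L / S² = 19 / 144 = 0.1319 ≈ 0.132.

C = 0.132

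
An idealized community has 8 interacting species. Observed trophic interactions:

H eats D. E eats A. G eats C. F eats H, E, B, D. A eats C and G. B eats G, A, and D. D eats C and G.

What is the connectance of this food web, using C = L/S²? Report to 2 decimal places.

C = 0.22

The web has S = 8 species and L = 14 feeding links.
C = L / S² = 14 / 64 = 0.2188 ≈ 0.22.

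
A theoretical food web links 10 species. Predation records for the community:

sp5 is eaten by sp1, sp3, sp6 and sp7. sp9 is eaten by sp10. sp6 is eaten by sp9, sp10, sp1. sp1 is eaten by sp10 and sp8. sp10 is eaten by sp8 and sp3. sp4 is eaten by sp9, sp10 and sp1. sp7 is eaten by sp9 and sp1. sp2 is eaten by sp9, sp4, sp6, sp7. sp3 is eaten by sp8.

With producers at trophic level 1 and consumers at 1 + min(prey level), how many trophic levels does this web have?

3

Producers (level 1): sp5, sp2.
Following each consumer down to its lowest-level prey: sp5 → sp3 → sp8 (levels 1 through 3).
All prey of sp8 (sp3 2, sp1 2, sp10 3) are at level 2 or above, so sp8 is at level 1 + 2 = 3.
Every consumer has at least one prey at level 2 or below, so none exceeds level 3.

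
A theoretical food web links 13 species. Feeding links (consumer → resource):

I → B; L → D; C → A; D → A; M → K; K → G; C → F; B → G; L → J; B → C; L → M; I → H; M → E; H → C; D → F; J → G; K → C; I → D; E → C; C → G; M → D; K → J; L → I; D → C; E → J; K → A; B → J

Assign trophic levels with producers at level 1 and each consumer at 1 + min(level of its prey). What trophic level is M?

Trophic level 3

A is a producer → level 1.
D eats A → level 2.
M eats D → level 3.
No prey of M is below level 2, so 3 is the minimum.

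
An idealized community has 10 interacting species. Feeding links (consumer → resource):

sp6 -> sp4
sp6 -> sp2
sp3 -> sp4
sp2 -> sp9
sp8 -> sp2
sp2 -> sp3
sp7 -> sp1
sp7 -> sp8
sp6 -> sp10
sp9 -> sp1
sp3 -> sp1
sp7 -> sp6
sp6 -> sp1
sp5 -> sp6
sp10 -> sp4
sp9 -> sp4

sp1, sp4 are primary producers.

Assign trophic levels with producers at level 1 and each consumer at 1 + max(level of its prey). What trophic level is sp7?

sp1 is a producer → level 1.
sp3 eats sp1 (level 1); other prey at levels: sp4 1 → level 2.
sp2 eats sp3 (level 2); other prey at levels: sp9 2 → level 3.
sp6 eats sp2 (level 3); other prey at levels: sp1 1, sp4 1, sp10 2 → level 4.
sp7 eats sp6 (level 4); other prey at levels: sp1 1, sp8 4 → level 5.

Trophic level 5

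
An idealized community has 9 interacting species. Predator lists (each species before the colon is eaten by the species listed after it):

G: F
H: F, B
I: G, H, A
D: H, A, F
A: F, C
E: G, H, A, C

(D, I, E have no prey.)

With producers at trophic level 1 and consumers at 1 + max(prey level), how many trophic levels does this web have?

3

Producers (level 1): D, I, E.
D → A → C gives C level 3.
No species has a prey at level 3, so no species reaches level 4.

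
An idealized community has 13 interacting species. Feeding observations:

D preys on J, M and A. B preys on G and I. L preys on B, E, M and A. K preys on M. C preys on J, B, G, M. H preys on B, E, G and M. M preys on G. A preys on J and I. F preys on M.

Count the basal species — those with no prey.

Basal species (no prey listed): G, E, I, J.
Count: 4.

4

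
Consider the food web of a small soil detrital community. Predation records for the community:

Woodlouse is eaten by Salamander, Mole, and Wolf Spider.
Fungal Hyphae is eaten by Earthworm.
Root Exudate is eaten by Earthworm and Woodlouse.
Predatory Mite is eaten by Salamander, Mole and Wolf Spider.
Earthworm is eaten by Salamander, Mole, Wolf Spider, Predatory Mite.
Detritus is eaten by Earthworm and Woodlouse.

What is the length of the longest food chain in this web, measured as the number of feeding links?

One longest chain: Root Exudate → Earthworm → Predatory Mite → Wolf Spider.
It has 4 species and 3 links.

3 links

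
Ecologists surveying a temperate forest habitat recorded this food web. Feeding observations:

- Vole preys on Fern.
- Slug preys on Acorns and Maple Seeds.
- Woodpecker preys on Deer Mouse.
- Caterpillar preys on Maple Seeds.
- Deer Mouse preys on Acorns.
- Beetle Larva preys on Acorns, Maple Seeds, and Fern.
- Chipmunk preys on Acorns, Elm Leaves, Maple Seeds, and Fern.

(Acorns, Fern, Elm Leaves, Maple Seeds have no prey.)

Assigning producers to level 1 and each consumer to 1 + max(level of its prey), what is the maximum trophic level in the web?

Producers (level 1): Acorns, Fern, Elm Leaves, Maple Seeds.
Acorns → Deer Mouse → Woodpecker gives Woodpecker level 3.
No species has a prey at level 3, so no species reaches level 4.

3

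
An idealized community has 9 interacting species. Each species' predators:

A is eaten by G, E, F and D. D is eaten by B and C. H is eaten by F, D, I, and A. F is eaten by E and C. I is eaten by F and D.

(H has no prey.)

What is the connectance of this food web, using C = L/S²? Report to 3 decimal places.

C = 0.173

The web has S = 9 species and L = 14 feeding links.
C = L / S² = 14 / 81 = 0.1728 ≈ 0.173.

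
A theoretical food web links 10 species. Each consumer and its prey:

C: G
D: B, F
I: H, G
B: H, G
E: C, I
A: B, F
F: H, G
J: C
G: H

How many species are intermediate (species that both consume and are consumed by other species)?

Intermediate species (has both prey and predators): G, C, I, B, F.
Count: 5.

5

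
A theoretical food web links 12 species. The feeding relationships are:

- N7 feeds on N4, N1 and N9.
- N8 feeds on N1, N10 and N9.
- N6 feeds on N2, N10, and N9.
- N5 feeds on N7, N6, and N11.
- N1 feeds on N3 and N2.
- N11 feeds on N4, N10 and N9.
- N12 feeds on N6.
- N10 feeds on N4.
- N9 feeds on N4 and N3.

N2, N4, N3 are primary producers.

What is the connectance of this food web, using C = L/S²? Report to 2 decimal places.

The web has S = 12 species and L = 21 feeding links.
C = L / S² = 21 / 144 = 0.1458 ≈ 0.15.

C = 0.15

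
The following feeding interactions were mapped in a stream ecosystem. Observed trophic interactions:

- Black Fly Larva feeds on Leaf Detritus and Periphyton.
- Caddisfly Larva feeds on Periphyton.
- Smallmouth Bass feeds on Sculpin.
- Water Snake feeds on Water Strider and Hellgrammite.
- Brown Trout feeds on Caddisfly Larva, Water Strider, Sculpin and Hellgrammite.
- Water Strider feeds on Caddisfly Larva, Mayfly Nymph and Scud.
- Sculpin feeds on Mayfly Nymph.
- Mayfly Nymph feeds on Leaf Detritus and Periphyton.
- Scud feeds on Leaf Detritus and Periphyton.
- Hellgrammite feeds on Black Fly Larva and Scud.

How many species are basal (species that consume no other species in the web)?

Basal species (no prey listed): Leaf Detritus, Periphyton.
Count: 2.

2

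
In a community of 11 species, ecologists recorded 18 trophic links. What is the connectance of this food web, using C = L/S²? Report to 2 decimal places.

The web has S = 11 species and L = 18 feeding links.
C = L / S² = 18 / 121 = 0.1488 ≈ 0.15.

C = 0.15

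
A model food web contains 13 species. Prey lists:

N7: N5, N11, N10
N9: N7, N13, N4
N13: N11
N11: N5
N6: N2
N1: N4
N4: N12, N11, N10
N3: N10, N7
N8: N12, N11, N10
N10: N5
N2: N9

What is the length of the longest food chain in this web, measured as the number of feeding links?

One longest chain: N5 → N11 → N7 → N9 → N2 → N6.
It has 6 species and 5 links.

5 links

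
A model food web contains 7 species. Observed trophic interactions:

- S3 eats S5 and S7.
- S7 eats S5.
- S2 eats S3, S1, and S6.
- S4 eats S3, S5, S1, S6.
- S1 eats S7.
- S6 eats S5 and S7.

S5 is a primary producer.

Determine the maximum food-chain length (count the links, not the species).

3 links

One longest chain: S5 → S7 → S1 → S4.
It has 4 species and 3 links.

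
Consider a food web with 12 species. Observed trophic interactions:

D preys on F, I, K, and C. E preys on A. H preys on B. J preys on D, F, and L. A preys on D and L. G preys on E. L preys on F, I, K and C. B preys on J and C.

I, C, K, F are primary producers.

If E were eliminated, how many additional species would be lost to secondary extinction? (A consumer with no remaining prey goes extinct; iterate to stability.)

Remove E.
Round 1: G (all prey gone) → extinct.
No further losses. Total secondary extinctions: 1.

1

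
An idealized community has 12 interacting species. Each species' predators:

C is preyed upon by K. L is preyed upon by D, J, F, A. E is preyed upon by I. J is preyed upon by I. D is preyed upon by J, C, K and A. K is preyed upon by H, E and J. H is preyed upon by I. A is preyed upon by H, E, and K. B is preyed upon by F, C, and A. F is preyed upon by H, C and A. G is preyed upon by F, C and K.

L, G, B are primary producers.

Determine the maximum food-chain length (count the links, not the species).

5 links

One longest chain: L → D → A → K → H → I.
It has 6 species and 5 links.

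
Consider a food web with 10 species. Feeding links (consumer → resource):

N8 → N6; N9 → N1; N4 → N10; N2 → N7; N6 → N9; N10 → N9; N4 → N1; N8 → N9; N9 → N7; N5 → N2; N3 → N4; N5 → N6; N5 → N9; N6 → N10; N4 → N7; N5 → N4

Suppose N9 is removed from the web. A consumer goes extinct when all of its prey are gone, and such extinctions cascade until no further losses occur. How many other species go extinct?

Remove N9.
Round 1: N10 (all prey gone) → extinct.
Round 2: N6 (all prey gone) → extinct.
Round 3: N8 (all prey gone) → extinct.
No further losses. Total secondary extinctions: 3.

3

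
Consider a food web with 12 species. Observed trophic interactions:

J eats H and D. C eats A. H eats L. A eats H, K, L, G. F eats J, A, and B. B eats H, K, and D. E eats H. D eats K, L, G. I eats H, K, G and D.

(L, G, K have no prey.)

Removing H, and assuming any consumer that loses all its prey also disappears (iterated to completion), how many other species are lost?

Remove H.
Round 1: E (all prey gone) → extinct.
No further losses. Total secondary extinctions: 1.

1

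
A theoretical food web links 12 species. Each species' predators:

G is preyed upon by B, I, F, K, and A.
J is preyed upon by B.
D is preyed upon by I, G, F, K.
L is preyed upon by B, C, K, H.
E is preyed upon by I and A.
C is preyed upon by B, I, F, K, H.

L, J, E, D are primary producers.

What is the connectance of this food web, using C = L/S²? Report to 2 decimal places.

The web has S = 12 species and L = 21 feeding links.
C = L / S² = 21 / 144 = 0.1458 ≈ 0.15.

C = 0.15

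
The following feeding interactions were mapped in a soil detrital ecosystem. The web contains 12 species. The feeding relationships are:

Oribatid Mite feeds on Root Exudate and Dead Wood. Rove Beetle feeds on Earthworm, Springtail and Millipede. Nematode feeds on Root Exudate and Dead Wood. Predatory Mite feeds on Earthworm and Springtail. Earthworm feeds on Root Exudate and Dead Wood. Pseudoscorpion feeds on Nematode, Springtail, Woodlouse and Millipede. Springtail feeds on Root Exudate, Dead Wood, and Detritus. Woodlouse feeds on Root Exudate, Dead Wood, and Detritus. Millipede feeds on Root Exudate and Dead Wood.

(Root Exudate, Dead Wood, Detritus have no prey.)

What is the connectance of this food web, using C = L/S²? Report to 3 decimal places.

C = 0.160

The web has S = 12 species and L = 23 feeding links.
C = L / S² = 23 / 144 = 0.1597 ≈ 0.160.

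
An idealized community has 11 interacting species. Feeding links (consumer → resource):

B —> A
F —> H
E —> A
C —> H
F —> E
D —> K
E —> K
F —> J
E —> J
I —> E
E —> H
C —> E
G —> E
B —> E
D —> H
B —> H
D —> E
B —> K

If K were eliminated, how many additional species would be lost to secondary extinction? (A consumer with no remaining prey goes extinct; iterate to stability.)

Remove K.
Every predator of it retains at least one other prey: E still has A, J, H; D still has H, E; B still has A, H, E.
No consumer loses all prey, so no secondary extinctions occur.

0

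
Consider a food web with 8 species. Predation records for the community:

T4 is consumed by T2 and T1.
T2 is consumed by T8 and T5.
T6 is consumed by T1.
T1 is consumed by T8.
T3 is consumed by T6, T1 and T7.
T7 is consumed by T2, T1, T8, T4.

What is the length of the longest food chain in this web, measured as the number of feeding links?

One longest chain: T3 → T7 → T4 → T2 → T8.
It has 5 species and 4 links.

4 links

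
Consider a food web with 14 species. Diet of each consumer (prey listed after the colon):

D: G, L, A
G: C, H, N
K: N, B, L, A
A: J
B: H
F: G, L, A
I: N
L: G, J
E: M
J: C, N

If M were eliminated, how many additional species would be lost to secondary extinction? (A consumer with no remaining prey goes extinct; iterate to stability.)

1

Remove M.
Round 1: E (all prey gone) → extinct.
No further losses. Total secondary extinctions: 1.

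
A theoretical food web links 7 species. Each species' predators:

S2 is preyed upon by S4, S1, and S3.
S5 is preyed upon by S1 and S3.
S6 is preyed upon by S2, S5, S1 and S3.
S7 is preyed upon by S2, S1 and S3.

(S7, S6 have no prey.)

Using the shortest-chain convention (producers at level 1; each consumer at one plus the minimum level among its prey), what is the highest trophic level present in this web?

Producers (level 1): S7, S6.
Following each consumer down to its lowest-level prey: S7 → S2 → S4 (levels 1 through 3).
All prey of S4 (S2 2) are at level 2 or above, so S4 is at level 1 + 2 = 3.
Every consumer has at least one prey at level 2 or below, so none exceeds level 3.

3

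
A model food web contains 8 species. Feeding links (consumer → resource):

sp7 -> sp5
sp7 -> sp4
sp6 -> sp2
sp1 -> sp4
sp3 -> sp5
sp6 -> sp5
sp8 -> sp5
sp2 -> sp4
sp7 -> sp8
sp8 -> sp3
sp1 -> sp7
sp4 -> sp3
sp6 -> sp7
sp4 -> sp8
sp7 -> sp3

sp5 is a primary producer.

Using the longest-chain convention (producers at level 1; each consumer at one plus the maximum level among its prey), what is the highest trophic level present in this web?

6

Producers (level 1): sp5.
sp5 → sp3 → sp8 → sp4 → sp2 → sp6 gives sp6 level 6.
No species has a prey at level 6, so no species reaches level 7.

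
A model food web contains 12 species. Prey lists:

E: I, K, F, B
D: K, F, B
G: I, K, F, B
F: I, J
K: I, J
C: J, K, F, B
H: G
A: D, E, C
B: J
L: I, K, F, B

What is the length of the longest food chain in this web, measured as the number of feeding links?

3 links

One longest chain: I → K → E → A.
It has 4 species and 3 links.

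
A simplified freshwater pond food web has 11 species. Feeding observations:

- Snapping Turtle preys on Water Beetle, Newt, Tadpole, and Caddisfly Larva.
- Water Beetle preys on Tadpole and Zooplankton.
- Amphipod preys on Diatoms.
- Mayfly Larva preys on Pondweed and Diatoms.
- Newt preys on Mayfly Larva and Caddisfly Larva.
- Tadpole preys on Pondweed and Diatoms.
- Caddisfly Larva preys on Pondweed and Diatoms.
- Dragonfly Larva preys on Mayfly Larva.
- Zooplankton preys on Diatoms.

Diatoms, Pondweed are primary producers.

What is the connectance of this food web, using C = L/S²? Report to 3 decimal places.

C = 0.140

The web has S = 11 species and L = 17 feeding links.
C = L / S² = 17 / 121 = 0.1405 ≈ 0.140.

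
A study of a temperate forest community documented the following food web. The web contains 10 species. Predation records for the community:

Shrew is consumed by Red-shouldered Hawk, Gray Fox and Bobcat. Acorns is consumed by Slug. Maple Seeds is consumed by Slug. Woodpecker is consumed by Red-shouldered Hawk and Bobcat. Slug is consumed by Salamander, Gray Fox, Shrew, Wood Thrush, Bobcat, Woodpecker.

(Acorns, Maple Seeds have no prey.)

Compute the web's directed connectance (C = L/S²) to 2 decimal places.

C = 0.13

The web has S = 10 species and L = 13 feeding links.
C = L / S² = 13 / 100 = 0.1300 ≈ 0.13.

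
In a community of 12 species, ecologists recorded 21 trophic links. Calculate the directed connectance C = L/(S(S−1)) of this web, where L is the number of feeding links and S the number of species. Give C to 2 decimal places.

The web has S = 12 species and L = 21 feeding links.
C = L / (S(S−1)) = 21 / 132 = 0.1591 ≈ 0.16.

C = 0.16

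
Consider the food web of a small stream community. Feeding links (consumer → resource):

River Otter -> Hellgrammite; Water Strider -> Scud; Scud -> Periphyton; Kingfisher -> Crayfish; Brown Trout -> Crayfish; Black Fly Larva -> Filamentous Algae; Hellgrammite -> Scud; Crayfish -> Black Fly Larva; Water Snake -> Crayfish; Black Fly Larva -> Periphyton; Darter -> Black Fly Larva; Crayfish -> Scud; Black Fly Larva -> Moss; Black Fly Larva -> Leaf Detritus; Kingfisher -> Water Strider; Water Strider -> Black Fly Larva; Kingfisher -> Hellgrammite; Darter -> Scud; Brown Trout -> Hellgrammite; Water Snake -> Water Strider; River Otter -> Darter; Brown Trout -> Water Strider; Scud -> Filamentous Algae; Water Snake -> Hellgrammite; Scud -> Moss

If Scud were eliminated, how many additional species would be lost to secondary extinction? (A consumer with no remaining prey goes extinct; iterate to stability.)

1

Remove Scud.
Round 1: Hellgrammite (all prey gone) → extinct.
No further losses. Total secondary extinctions: 1.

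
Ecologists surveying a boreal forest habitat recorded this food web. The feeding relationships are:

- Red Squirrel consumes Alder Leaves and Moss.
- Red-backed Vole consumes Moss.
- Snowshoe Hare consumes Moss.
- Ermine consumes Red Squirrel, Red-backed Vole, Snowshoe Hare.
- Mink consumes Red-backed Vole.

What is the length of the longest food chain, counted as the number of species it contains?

One longest chain: Moss → Red Squirrel → Ermine.
It has 3 species and 2 links.

3 species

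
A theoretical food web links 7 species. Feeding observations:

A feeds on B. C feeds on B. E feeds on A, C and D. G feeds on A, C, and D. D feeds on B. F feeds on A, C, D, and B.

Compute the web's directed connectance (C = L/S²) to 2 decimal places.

The web has S = 7 species and L = 13 feeding links.
C = L / S² = 13 / 49 = 0.2653 ≈ 0.27.

C = 0.27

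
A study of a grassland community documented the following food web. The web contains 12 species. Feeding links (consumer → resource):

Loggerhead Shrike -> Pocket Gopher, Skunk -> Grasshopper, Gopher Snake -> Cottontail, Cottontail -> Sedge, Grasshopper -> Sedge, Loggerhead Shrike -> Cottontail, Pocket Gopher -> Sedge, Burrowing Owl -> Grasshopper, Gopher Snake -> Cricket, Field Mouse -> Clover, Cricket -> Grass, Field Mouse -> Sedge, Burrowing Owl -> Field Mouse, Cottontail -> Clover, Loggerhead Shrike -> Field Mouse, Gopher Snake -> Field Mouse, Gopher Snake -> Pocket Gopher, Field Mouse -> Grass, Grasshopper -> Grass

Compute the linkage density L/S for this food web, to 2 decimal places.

L/S = 1.58

There are L = 19 links among S = 12 species.
L/S = 19/12 = 1.5833 ≈ 1.58.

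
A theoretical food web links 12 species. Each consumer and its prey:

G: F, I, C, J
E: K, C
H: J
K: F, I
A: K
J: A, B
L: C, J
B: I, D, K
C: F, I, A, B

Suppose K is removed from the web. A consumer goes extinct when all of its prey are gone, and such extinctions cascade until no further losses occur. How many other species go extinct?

1

Remove K.
Round 1: A (all prey gone) → extinct.
No further losses. Total secondary extinctions: 1.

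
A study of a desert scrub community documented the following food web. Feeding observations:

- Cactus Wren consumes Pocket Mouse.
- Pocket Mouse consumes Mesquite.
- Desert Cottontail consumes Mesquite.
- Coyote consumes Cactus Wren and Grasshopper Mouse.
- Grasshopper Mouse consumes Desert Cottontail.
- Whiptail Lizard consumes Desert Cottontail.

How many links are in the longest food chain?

3 links

One longest chain: Mesquite → Desert Cottontail → Grasshopper Mouse → Coyote.
It has 4 species and 3 links.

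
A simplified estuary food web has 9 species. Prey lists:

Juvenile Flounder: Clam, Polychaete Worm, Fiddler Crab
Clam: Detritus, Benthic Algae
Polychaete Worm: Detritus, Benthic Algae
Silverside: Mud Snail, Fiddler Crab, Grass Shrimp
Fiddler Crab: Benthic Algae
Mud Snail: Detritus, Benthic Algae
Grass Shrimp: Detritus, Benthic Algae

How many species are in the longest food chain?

One longest chain: Detritus → Mud Snail → Silverside.
It has 3 species and 2 links.

3 species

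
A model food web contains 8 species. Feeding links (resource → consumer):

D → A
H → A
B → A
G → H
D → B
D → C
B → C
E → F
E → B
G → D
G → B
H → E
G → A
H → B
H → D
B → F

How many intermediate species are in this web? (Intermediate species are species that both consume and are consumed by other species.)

4

Intermediate species (has both prey and predators): H, D, E, B.
Count: 4.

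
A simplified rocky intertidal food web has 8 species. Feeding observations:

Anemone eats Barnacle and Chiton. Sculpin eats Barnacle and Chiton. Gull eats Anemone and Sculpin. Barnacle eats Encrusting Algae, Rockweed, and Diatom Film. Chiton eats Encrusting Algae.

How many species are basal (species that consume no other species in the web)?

3

Basal species (no prey listed): Encrusting Algae, Diatom Film, Rockweed.
Count: 3.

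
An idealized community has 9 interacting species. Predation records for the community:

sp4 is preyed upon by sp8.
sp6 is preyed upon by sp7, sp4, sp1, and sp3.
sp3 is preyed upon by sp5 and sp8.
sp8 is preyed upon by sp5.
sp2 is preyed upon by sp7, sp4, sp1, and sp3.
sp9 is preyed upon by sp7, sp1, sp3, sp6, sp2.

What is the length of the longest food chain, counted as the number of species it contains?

5 species

One longest chain: sp9 → sp2 → sp4 → sp8 → sp5.
It has 5 species and 4 links.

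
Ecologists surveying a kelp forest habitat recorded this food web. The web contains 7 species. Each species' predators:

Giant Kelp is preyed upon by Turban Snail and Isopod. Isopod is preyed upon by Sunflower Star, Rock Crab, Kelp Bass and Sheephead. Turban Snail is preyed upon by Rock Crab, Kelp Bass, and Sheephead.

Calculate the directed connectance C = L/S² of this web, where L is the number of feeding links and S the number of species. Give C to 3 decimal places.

The web has S = 7 species and L = 9 feeding links.
C = L / S² = 9 / 49 = 0.1837 ≈ 0.184.

C = 0.184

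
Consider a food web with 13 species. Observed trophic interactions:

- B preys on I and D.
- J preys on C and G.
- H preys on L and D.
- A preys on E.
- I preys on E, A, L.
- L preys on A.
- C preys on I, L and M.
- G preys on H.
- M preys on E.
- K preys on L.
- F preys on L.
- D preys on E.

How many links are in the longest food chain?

5 links

One longest chain: E → A → L → H → G → J.
It has 6 species and 5 links.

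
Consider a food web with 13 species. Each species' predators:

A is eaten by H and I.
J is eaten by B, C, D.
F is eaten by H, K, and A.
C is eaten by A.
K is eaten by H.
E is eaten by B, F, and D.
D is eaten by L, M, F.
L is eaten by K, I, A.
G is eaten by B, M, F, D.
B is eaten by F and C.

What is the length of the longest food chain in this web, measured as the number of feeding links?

4 links

One longest chain: J → D → F → A → I.
It has 5 species and 4 links.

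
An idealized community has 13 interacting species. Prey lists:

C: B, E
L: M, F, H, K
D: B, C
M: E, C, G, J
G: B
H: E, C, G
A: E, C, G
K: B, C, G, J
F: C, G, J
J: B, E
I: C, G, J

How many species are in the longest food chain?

4 species

One longest chain: B → C → F → L.
It has 4 species and 3 links.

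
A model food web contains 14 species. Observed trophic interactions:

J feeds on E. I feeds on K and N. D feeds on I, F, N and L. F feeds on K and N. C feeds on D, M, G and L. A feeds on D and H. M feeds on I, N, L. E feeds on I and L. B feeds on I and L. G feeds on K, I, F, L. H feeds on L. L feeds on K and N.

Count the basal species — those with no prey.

Basal species (no prey listed): K, N.
Count: 2.

2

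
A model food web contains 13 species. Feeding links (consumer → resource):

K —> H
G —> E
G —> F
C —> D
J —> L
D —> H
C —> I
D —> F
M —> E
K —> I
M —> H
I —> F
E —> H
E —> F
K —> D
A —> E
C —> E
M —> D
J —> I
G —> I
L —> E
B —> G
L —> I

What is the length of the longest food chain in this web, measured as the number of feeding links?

One longest chain: F → I → G → B.
It has 4 species and 3 links.

3 links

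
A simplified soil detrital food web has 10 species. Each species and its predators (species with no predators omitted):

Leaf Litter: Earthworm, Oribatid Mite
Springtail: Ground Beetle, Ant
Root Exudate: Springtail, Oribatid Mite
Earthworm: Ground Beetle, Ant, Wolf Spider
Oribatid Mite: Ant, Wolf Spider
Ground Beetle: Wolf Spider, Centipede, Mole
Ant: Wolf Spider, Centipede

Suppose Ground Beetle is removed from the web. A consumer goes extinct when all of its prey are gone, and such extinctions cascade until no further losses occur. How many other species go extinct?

Remove Ground Beetle.
Round 1: Mole (all prey gone) → extinct.
No further losses. Total secondary extinctions: 1.

1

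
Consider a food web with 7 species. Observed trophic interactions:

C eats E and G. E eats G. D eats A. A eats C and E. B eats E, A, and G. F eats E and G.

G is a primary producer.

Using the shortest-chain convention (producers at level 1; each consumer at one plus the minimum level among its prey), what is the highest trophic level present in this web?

4

Producers (level 1): G.
Following each consumer down to its lowest-level prey: G → E → A → D (levels 1 through 4).
All prey of D (A 3) are at level 3 or above, so D is at level 1 + 3 = 4.
Every consumer has at least one prey at level 3 or below, so none exceeds level 4.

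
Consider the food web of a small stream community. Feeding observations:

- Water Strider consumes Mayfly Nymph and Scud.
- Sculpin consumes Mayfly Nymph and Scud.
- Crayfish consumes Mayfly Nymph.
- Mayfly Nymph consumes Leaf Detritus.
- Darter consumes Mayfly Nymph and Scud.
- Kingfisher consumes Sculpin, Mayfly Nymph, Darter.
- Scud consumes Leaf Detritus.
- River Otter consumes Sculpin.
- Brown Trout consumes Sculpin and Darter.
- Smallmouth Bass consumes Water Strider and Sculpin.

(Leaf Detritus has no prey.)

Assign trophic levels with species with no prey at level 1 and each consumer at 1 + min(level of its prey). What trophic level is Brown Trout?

Leaf Detritus has no prey (basal) → level 1.
Scud eats Leaf Detritus → level 2.
Darter eats Scud → level 3.
Brown Trout eats Darter → level 4.
No prey of Brown Trout is below level 3, so 4 is the minimum.

Trophic level 4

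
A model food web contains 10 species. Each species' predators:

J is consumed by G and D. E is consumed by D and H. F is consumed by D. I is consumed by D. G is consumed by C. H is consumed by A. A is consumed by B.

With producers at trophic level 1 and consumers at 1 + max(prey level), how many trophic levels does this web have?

Producers (level 1): I, J, F, E.
E → H → A → B gives B level 4.
No species has a prey at level 4, so no species reaches level 5.

4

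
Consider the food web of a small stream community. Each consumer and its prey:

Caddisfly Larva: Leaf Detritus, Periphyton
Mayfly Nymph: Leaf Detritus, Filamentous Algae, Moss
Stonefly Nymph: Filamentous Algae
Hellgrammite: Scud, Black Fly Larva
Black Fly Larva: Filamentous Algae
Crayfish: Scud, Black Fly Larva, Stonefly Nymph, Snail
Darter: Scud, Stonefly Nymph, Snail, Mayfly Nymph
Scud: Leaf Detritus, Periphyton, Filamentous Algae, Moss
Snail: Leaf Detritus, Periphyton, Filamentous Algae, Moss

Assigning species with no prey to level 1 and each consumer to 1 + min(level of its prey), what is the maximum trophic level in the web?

3

Basal resources (level 1): Leaf Detritus, Periphyton, Filamentous Algae, Moss.
Following each consumer down to its lowest-level prey: Leaf Detritus → Scud → Hellgrammite (levels 1 through 3).
All prey of Hellgrammite (Scud 2, Black Fly Larva 2) are at level 2 or above, so Hellgrammite is at level 1 + 2 = 3.
Every consumer has at least one prey at level 2 or below, so none exceeds level 3.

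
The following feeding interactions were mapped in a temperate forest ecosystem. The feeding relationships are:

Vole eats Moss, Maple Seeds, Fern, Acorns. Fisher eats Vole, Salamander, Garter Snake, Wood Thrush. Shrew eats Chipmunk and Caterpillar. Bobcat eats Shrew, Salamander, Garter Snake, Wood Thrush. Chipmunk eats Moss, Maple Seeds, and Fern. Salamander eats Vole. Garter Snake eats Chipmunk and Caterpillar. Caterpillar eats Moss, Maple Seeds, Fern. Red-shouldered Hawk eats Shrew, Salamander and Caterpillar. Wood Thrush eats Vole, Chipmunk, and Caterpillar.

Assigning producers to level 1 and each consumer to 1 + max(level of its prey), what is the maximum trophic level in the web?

Producers (level 1): Acorns, Maple Seeds, Fern, Moss.
Acorns → Vole → Salamander → Fisher gives Fisher level 4.
No species has a prey at level 4, so no species reaches level 5.

4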